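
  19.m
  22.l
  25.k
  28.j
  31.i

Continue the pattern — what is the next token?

34.h

First component: +3 each step, so 19, 22, 25, 28, 31 → 34.
Letter goes m, l, k, j, i → h (letters move back 1 place in the alphabet).
Combining the parts gives 34.h.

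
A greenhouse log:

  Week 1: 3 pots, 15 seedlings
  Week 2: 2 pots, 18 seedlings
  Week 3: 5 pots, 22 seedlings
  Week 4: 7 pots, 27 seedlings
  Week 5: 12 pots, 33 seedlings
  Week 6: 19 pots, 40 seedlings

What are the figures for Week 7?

Pots goes 3, 2, 5, 7, 12, 19 → 31 (each term is the sum of the two before it).
For the seedlings, differences are 3, 4, 5, … (increasing by 1 each time): 15, 18, 22, 27, 33, 40 → 48.
Combining the parts gives 31 pots, 48 seedlings.

31 pots, 48 seedlings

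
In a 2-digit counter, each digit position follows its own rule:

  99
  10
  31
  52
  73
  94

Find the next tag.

First digit goes 9, 1, 3, 5, 7, 9 → 1 (+2 each step, mod 10).
Second digit: +1 each step, mod 10, so 9, 0, 1, 2, 3, 4 → 5.
Putting it together: 15.

15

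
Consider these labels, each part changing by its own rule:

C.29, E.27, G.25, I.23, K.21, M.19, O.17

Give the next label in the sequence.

For the letter, letters move forward 2 places in the alphabet: C, E, G, I, K, M, O → Q.
Second component: −2 each step; 29, 27, 25, 23, 21, 19, 17 → 15.
Putting it together: Q.15.

Q.15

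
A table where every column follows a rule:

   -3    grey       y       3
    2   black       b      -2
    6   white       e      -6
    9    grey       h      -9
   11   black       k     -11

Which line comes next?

12  white  n  -12

First component: differences are 5, 4, 3, … (decreasing by 1 each time), so -3, 2, 6, 9, 11 → 12.
Shade: grey, black, white, grey, black → white (repeats grey → black → white).
Letter: y, b, e, h, k → n (letters move forward 3 places in the alphabet, wrapping Z→A).
Fourth component goes 3, -2, -6, -9, -11 → -12 (always the negative of the first component).
Putting it together: 12  white  n  -12.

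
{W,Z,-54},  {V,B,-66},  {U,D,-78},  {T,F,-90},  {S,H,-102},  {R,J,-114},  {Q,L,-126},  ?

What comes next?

First letter — letters move back 1 place in the alphabet: W, V, U, T, S, R, Q → P.
Second letter: Z, B, D, F, H, J, L → N (letters move forward 2 places in the alphabet, wrapping Z→A).
Third value — −12 each step: -54, -66, -78, -90, -102, -114, -126 → -138.
Putting it together: {P,N,-138}.

{P,N,-138}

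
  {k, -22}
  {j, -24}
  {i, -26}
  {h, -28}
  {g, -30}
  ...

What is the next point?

{f, -32}

Letter: letters move back 1 place in the alphabet, so k, j, i, h, g → f.
For the second slot, −2 each step: -22, -24, -26, -28, -30 → -32.
So the next point is {f, -32}.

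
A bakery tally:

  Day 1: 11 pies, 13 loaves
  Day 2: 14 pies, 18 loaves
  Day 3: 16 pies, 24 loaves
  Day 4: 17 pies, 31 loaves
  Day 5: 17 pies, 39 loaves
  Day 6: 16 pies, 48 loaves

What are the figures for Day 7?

For the pies, differences are 3, 2, 1, … (decreasing by 1 each time): 11, 14, 16, 17, 17, 16 → 14.
Loaves: differences are 5, 6, 7, … (increasing by 1 each time), so 13, 18, 24, 31, 39, 48 → 58.
So the next line is 14 pies, 58 loaves.

14 pies, 58 loaves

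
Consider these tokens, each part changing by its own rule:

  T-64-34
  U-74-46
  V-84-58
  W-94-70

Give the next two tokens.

X-104-82, Y-114-94

Letter: letters move forward 1 place in the alphabet, so T, U, V, W → X → Y.
Second component — +10 each step: 64, 74, 84, 94 → 104 → 114.
Third component goes 34, 46, 58, 70 → 82 → 94 (+12 each step).
Putting the parts together: X-104-82 and then Y-114-94.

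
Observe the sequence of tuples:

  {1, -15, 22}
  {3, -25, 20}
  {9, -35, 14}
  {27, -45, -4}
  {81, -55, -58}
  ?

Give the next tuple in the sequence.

First coordinate: ×3 each step, so 1, 3, 9, 27, 81 → 243.
Second coordinate: −10 each step, so -15, -25, -35, -45, -55 → -65.
Third coordinate goes 22, 20, 14, -4, -58 → -220 (together with the first coordinate always sums to 23).
Putting it together: {243, -65, -220}.

{243, -65, -220}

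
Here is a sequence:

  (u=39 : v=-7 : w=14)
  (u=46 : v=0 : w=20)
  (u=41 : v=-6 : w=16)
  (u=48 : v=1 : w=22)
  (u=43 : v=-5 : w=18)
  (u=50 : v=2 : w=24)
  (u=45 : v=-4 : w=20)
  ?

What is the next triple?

(u=52 : v=3 : w=26)

U: 39, 46, 41, 48, 43, 50, 45 → 52 (alternating steps +7, −5, +7, −5, …).
V — alternating steps +7, −6, +7, −6, …: -7, 0, -6, 1, -5, 2, -4 → 3.
W: 14, 20, 16, 22, 18, 24, 20 → 26 (alternating steps +6, −4, +6, −4, …).
So the next triple is (u=52 : v=3 : w=26).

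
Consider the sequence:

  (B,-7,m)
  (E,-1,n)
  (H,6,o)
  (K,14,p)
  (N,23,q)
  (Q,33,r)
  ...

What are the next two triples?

(T,44,s), (W,56,t)

First letter — letters move forward 3 places in the alphabet: B, E, H, K, N, Q → T → W.
Second part: -7, -1, 6, 14, 23, 33 → 44 → 56 (differences are 6, 7, 8, … (increasing by 1 each time)).
For the second letter, letters move forward 1 place in the alphabet: m, n, o, p, q, r → s → t.
Putting the parts together: (T,44,s) and then (W,56,t).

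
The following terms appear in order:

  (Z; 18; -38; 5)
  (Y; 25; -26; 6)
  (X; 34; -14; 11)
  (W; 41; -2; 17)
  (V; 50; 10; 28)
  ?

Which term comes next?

(U; 57; 22; 45)

Letter: letters move back 1 place in the alphabet, so Z, Y, X, W, V → U.
For the second component, alternating steps +7, +9, +7, +9, …: 18, 25, 34, 41, 50 → 57.
For the third component, +12 each step: -38, -26, -14, -2, 10 → 22.
Fourth component goes 5, 6, 11, 17, 28 → 45 (each term is the sum of the two before it).
So the next term is (U; 57; 22; 45).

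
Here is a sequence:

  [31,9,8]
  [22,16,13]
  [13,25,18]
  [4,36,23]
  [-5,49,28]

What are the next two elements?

[-14,64,33], [-23,81,38]

For the first coordinate, −9 each step: 31, 22, 13, 4, -5 → -14 → -23.
Second coordinate — perfect squares: 3², 4², 5², …: 9, 16, 25, 36, 49 → 64 → 81.
Third coordinate goes 8, 13, 18, 23, 28 → 33 → 38 (+5 each step).
So the next two elements are [-14,64,33] and [-23,81,38].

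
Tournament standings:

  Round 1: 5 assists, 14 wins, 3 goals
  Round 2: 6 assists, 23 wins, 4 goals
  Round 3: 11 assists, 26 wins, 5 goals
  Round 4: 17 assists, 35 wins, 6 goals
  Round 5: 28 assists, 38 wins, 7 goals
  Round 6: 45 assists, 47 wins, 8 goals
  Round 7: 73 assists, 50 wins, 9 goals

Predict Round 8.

Assists: 5, 6, 11, 17, 28, 45, 73 → 118 (each term is the sum of the two before it).
Wins goes 14, 23, 26, 35, 38, 47, 50 → 59 (alternating steps +9, +3, +9, +3, …).
Goals — +1 each step: 3, 4, 5, 6, 7, 8, 9 → 10.
Putting it together: 118 assists, 59 wins, 10 goals.

118 assists, 59 wins, 10 goals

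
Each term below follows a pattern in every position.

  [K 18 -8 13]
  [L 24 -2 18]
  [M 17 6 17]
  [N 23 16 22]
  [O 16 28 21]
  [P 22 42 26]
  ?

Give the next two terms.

[Q 15 58 25], [R 21 76 30]

Letter — letters move forward 1 place in the alphabet: K, L, M, N, O, P → Q → R.
For the second value, alternating steps +6, −7, +6, −7, …: 18, 24, 17, 23, 16, 22 → 15 → 21.
For the third value, differences are 6, 8, 10, … (increasing by 2 each time): -8, -2, 6, 16, 28, 42 → 58 → 76.
Fourth value goes 13, 18, 17, 22, 21, 26 → 25 → 30 (alternating steps +5, −1, +5, −1, …).
So the next two terms are [Q 15 58 25] and [R 21 76 30].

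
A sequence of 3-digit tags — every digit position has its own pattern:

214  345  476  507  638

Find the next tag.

First digit goes 2, 3, 4, 5, 6 → 7 (+1 each step, mod 10).
Second digit: 1, 4, 7, 0, 3 → 6 (+3 each step, mod 10).
Third digit: +1 each step, mod 10; 4, 5, 6, 7, 8 → 9.
Combining the parts gives 769.

769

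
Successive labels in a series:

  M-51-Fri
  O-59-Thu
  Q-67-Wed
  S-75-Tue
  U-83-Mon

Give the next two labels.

W-91-Sun, Y-99-Sat

Letter — letters move forward 2 places in the alphabet: M, O, Q, S, U → W → Y.
Second component: +8 each step, so 51, 59, 67, 75, 83 → 91 → 99.
For the day, runs backward through the weekdays Mon→Sun: Fri, Thu, Wed, Tue, Mon → Sun → Sat.
Putting the parts together: W-91-Sun and then Y-99-Sat.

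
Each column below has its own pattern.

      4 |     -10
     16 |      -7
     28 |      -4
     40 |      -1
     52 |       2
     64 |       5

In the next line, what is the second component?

8

Second component goes -10, -7, -4, -1, 2, 5 → 8 (+3 each step).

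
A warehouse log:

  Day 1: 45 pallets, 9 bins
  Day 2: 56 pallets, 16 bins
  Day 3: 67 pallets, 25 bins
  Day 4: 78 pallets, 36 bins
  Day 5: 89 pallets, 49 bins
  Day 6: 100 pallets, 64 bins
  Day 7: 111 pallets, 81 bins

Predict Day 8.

122 pallets, 100 bins

For the pallets, +11 each step: 45, 56, 67, 78, 89, 100, 111 → 122.
Bins: 9, 16, 25, 36, 49, 64, 81 → 100 (perfect squares: 3², 4², 5², …).
Combining the parts gives 122 pallets, 100 bins.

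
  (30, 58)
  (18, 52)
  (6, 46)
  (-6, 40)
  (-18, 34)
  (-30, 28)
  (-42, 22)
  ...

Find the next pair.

(-54, 16)

First component: −12 each step; 30, 18, 6, -6, -18, -30, -42 → -54.
Second component goes 58, 52, 46, 40, 34, 28, 22 → 16 (−6 each step).
So the next pair is (-54, 16).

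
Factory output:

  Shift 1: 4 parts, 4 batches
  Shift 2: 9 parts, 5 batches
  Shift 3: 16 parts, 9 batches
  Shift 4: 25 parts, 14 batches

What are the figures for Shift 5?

36 parts, 23 batches

For the parts, perfect squares: 2², 3², 4², …: 4, 9, 16, 25 → 36.
Batches — each term is the sum of the two before it: 4, 5, 9, 14 → 23.
Putting it together: 36 parts, 23 batches.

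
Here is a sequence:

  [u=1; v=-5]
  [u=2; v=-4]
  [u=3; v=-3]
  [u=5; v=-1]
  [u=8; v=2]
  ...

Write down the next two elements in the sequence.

U — each term is the sum of the two before it: 1, 2, 3, 5, 8 → 13 → 21.
V: always 6 less than the u; -5, -4, -3, -1, 2 → 7 → 15.
So the next two elements are [u=13; v=7] and [u=21; v=15].

[u=13; v=7], [u=21; v=15]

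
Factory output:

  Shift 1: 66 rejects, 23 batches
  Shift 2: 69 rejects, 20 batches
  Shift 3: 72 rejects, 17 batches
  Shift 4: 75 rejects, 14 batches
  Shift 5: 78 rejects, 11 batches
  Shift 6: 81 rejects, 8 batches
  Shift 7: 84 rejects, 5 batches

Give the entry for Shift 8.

For the rejects, +3 each step: 66, 69, 72, 75, 78, 81, 84 → 87.
Batches — together with the rejects always sums to 89: 23, 20, 17, 14, 11, 8, 5 → 2.
Combining the parts gives 87 rejects, 2 batches.

87 rejects, 2 batches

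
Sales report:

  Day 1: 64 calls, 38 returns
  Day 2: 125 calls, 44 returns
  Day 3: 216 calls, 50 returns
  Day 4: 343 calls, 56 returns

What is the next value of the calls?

512

Calls: 64, 125, 216, 343 → 512 (perfect cubes: 4³, 5³, 6³, …).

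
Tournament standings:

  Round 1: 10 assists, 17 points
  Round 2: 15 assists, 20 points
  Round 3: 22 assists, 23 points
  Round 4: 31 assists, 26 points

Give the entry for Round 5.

42 assists, 29 points

Assists: 10, 15, 22, 31 → 42 (differences are 5, 7, 9, … (increasing by 2 each time)).
For the points, +3 each step: 17, 20, 23, 26 → 29.
Combining the parts gives 42 assists, 29 points.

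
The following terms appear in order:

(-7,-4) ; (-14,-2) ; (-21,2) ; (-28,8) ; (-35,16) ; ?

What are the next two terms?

(-42,26), (-49,38)

First slot: -7, -14, -21, -28, -35 → -42 → -49 (−7 each step).
Second slot goes -4, -2, 2, 8, 16 → 26 → 38 (differences are 2, 4, 6, … (increasing by 2 each time)).
So the next two terms are (-42,26) and (-49,38).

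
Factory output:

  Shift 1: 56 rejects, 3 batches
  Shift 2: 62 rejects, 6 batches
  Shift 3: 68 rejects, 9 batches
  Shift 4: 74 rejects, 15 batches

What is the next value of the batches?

Batches: each term is the sum of the two before it, so 3, 6, 9, 15 → 24.

24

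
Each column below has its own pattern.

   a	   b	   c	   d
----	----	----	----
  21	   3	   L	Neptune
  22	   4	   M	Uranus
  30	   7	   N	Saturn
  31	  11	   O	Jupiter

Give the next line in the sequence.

Column a: alternating steps +1, +8, +1, +8, …; 21, 22, 30, 31 → 39.
Column b: each term is the sum of the two before it, so 3, 4, 7, 11 → 18.
Column c: letters move forward 1 place in the alphabet; L, M, N, O → P.
Column d: runs backward through the planets Mercury→Neptune; Neptune, Uranus, Saturn, Jupiter → Mars.
Combining the parts gives 39  18  P  Mars.

39  18  P  Mars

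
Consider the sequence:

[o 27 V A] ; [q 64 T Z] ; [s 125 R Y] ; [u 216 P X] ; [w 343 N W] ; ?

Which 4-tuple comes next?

[y 512 L V]

First letter — letters move forward 2 places in the alphabet: o, q, s, u, w → y.
Second coordinate: perfect cubes: 3³, 4³, 5³, …, so 27, 64, 125, 216, 343 → 512.
Second letter goes V, T, R, P, N → L (letters move back 2 places in the alphabet).
Third letter: letters move back 1 place in the alphabet, wrapping A→Z, so A, Z, Y, X, W → V.
Putting it together: [y 512 L V].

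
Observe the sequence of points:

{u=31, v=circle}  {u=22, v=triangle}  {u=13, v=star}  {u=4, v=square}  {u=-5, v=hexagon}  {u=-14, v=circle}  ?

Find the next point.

U: 31, 22, 13, 4, -5, -14 → -23 (−9 each step).
V goes circle, triangle, star, square, hexagon, circle → triangle (repeats circle → triangle → star → square → hexagon).
Putting it together: {u=-23, v=triangle}.

{u=-23, v=triangle}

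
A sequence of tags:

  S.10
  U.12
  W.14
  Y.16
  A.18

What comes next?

Letter: letters move forward 2 places in the alphabet, wrapping Z→A, so S, U, W, Y, A → C.
Second component: +2 each step, so 10, 12, 14, 16, 18 → 20.
Putting it together: C.20.

C.20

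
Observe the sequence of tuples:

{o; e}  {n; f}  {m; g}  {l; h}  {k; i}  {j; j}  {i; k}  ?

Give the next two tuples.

{h; l}, {g; m}

First letter: letters move back 1 place in the alphabet, so o, n, m, l, k, j, i → h → g.
Second letter — letters move forward 1 place in the alphabet: e, f, g, h, i, j, k → l → m.
So the next two tuples are {h; l} and {g; m}.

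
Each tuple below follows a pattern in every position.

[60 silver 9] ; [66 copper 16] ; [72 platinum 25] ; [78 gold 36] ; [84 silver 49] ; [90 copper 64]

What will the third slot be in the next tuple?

81

Third slot goes 9, 16, 25, 36, 49, 64 → 81 (perfect squares: 3², 4², 5², …).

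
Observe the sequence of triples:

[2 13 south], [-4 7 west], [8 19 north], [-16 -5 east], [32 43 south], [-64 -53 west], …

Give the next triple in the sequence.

First coordinate: ×(-2) each step; 2, -4, 8, -16, 32, -64 → 128.
Second coordinate — always 11 more than the first coordinate: 13, 7, 19, -5, 43, -53 → 139.
Direction: south, west, north, east, south, west → north (repeats south → west → north → east).
Combining the parts gives [128 139 north].

[128 139 north]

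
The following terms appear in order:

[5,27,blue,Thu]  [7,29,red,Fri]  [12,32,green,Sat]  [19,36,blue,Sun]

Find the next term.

[31,41,red,Mon]

First component: each term is the sum of the two before it, so 5, 7, 12, 19 → 31.
Second component: differences are 2, 3, 4, … (increasing by 1 each time); 27, 29, 32, 36 → 41.
For the colour, repeats blue → red → green: blue, red, green, blue → red.
Day: Thu, Fri, Sat, Sun → Mon (runs through the weekdays Mon→Sun).
Putting it together: [31,41,red,Mon].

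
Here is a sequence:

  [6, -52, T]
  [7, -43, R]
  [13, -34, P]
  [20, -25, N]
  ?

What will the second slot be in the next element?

-16

Second slot: -52, -43, -34, -25 → -16 (+9 each step).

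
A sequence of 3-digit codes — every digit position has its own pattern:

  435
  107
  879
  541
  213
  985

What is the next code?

657

For the first digit, −3 each step, mod 10: 4, 1, 8, 5, 2, 9 → 6.
Second digit: 3, 0, 7, 4, 1, 8 → 5 (−3 each step, mod 10).
Third digit — +2 each step, mod 10: 5, 7, 9, 1, 3, 5 → 7.
Combining the parts gives 657.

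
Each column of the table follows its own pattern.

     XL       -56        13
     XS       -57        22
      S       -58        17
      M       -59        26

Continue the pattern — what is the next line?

L  -60  21

Size: runs through clothing sizes XS→XL, so XL, XS, S, M → L.
Second component: −1 each step, so -56, -57, -58, -59 → -60.
Third component — alternating steps +9, −5, +9, −5, …: 13, 22, 17, 26 → 21.
Putting it together: L  -60  21.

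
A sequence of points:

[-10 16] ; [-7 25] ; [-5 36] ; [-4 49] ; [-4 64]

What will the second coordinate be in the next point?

Second coordinate: perfect squares: 4², 5², 6², …; 16, 25, 36, 49, 64 → 81.

81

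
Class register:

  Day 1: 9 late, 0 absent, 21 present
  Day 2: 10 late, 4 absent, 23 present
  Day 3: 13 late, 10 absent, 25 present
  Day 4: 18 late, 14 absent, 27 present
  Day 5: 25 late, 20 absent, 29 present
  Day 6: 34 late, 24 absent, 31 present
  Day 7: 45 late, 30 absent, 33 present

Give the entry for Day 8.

For the late, differences are 1, 3, 5, … (increasing by 2 each time): 9, 10, 13, 18, 25, 34, 45 → 58.
Absent goes 0, 4, 10, 14, 20, 24, 30 → 34 (alternating steps +4, +6, +4, +6, …).
Present: +2 each step; 21, 23, 25, 27, 29, 31, 33 → 35.
Putting it together: 58 late, 34 absent, 35 present.

58 late, 34 absent, 35 present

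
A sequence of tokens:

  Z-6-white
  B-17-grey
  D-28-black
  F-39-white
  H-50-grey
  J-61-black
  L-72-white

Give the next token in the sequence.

Letter: letters move forward 2 places in the alphabet, wrapping Z→A, so Z, B, D, F, H, J, L → N.
Second component: +11 each step, so 6, 17, 28, 39, 50, 61, 72 → 83.
Shade — repeats white → grey → black: white, grey, black, white, grey, black, white → grey.
Putting it together: N-83-grey.

N-83-grey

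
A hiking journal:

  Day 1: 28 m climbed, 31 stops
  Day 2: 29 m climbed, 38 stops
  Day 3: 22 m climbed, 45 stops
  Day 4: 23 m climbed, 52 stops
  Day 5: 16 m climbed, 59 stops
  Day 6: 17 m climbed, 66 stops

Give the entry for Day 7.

M climbed — alternating steps +1, −7, +1, −7, …: 28, 29, 22, 23, 16, 17 → 10.
Stops goes 31, 38, 45, 52, 59, 66 → 73 (+7 each step).
Combining the parts gives 10 m climbed, 73 stops.

10 m climbed, 73 stops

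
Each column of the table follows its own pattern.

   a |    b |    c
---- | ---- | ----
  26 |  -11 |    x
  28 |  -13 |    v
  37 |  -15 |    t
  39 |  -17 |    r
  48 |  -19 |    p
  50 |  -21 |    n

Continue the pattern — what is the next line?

Column a: alternating steps +2, +9, +2, +9, …, so 26, 28, 37, 39, 48, 50 → 59.
Column b goes -11, -13, -15, -17, -19, -21 → -23 (−2 each step).
Column c — letters move back 2 places in the alphabet: x, v, t, r, p, n → l.
Putting it together: 59  -23  l.

59  -23  l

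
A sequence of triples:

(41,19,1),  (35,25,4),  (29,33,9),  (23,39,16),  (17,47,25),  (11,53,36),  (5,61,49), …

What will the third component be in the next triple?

64

Third component: perfect squares: 1², 2², 3², …, so 1, 4, 9, 16, 25, 36, 49 → 64.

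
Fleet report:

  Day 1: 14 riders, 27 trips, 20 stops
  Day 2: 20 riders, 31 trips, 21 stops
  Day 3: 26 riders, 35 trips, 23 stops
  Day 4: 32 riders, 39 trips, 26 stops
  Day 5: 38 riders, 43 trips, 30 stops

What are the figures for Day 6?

44 riders, 47 trips, 35 stops

Riders: +6 each step; 14, 20, 26, 32, 38 → 44.
Trips goes 27, 31, 35, 39, 43 → 47 (+4 each step).
Stops: 20, 21, 23, 26, 30 → 35 (differences are 1, 2, 3, … (increasing by 1 each time)).
Combining the parts gives 44 riders, 47 trips, 35 stops.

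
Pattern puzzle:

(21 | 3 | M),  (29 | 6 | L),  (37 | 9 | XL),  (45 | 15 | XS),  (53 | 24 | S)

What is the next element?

First slot: +8 each step; 21, 29, 37, 45, 53 → 61.
Second slot goes 3, 6, 9, 15, 24 → 39 (each term is the sum of the two before it).
Size — runs through clothing sizes XS→XL: M, L, XL, XS, S → M.
Putting it together: (61 | 39 | M).

(61 | 39 | M)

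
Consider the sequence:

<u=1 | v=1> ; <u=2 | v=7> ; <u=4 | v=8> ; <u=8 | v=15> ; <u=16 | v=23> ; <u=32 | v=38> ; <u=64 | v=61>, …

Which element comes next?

U — ×2 each step: 1, 2, 4, 8, 16, 32, 64 → 128.
V: each term is the sum of the two before it, so 1, 7, 8, 15, 23, 38, 61 → 99.
Putting it together: <u=128 | v=99>.

<u=128 | v=99>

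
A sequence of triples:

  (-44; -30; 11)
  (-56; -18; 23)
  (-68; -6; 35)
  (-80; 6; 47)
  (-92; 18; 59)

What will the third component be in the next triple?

71

First component goes -44, -56, -68, -80, -92 → -104 (−12 each step).
For the third component, together with the first component always sums to -33: 11, 23, 35, 47, 59 → 71.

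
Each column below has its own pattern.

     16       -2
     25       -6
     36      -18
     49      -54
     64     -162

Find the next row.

81  -486

First component: 16, 25, 36, 49, 64 → 81 (perfect squares: 4², 5², 6², …).
Second component goes -2, -6, -18, -54, -162 → -486 (×3 each step).
Combining the parts gives 81  -486.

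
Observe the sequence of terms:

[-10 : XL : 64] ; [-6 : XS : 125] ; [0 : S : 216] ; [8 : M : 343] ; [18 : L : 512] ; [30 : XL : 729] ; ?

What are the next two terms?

For the first slot, differences are 4, 6, 8, … (increasing by 2 each time): -10, -6, 0, 8, 18, 30 → 44 → 60.
Size — repeats XL → XS → S → M → L: XL, XS, S, M, L, XL → XS → S.
Third slot: perfect cubes: 4³, 5³, 6³, …; 64, 125, 216, 343, 512, 729 → 1000 → 1331.
Putting the parts together: [44 : XS : 1000] and then [60 : S : 1331].

[44 : XS : 1000], [60 : S : 1331]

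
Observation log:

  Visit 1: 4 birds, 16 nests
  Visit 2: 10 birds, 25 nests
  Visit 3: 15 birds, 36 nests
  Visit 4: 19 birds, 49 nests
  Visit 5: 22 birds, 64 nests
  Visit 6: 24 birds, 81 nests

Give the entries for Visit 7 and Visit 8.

Birds: differences are 6, 5, 4, … (decreasing by 1 each time), so 4, 10, 15, 19, 22, 24 → 25 → 25.
Nests: perfect squares: 4², 5², 6², …; 16, 25, 36, 49, 64, 81 → 100 → 121.
Putting the parts together: 25 birds, 100 nests and then 25 birds, 121 nests.

25 birds, 100 nests; 25 birds, 121 nests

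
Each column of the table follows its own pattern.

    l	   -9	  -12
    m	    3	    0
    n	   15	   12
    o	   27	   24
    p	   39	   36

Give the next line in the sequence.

Letter goes l, m, n, o, p → q (letters move forward 1 place in the alphabet).
Second component goes -9, 3, 15, 27, 39 → 51 (+12 each step).
Third component: -12, 0, 12, 24, 36 → 48 (always 3 less than the second component).
Combining the parts gives q  51  48.

q  51  48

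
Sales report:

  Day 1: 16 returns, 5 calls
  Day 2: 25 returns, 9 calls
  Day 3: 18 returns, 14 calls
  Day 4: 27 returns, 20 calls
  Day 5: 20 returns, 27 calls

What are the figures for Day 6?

29 returns, 35 calls

Returns — alternating steps +9, −7, +9, −7, …: 16, 25, 18, 27, 20 → 29.
Calls: differences are 4, 5, 6, … (increasing by 1 each time); 5, 9, 14, 20, 27 → 35.
So the next row is 29 returns, 35 calls.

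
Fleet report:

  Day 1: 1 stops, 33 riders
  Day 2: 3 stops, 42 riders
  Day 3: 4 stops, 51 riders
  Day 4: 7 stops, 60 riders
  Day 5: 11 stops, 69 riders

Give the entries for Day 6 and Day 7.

Stops: 1, 3, 4, 7, 11 → 18 → 29 (each term is the sum of the two before it).
Riders: +9 each step, so 33, 42, 51, 60, 69 → 78 → 87.
So the next two lines are 18 stops, 78 riders and 29 stops, 87 riders.

18 stops, 78 riders; 29 stops, 87 riders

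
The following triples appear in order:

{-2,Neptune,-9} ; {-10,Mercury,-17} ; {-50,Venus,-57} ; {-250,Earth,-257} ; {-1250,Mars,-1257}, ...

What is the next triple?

First coordinate: ×5 each step; -2, -10, -50, -250, -1250 → -6250.
Planet: Neptune, Mercury, Venus, Earth, Mars → Jupiter (runs through the planets Mercury→Neptune).
Third coordinate goes -9, -17, -57, -257, -1257 → -6257 (always 7 less than the first coordinate).
Putting it together: {-6250,Jupiter,-6257}.

{-6250,Jupiter,-6257}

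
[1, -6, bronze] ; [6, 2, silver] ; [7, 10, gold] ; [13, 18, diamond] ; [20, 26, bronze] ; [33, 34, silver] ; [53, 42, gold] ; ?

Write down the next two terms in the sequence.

[86, 50, diamond], [139, 58, bronze]

First value — each term is the sum of the two before it: 1, 6, 7, 13, 20, 33, 53 → 86 → 139.
Second value — +8 each step: -6, 2, 10, 18, 26, 34, 42 → 50 → 58.
Rank: repeats bronze → silver → gold → diamond; bronze, silver, gold, diamond, bronze, silver, gold → diamond → bronze.
So the next two terms are [86, 50, diamond] and [139, 58, bronze].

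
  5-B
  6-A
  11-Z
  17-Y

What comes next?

28-X

First component — each term is the sum of the two before it: 5, 6, 11, 17 → 28.
Letter — letters move back 1 place in the alphabet, wrapping A→Z: B, A, Z, Y → X.
Combining the parts gives 28-X.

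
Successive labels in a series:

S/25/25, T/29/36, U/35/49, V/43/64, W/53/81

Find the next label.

X/65/100

Letter: S, T, U, V, W → X (letters move forward 1 place in the alphabet).
Second component — differences are 4, 6, 8, … (increasing by 2 each time): 25, 29, 35, 43, 53 → 65.
Third component: perfect squares: 5², 6², 7², …, so 25, 36, 49, 64, 81 → 100.
Putting it together: X/65/100.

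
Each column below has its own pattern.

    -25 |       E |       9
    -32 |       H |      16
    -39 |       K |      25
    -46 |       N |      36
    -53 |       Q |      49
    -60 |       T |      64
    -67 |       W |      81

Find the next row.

For the first component, −7 each step: -25, -32, -39, -46, -53, -60, -67 → -74.
Letter: letters move forward 3 places in the alphabet, so E, H, K, N, Q, T, W → Z.
Third component goes 9, 16, 25, 36, 49, 64, 81 → 100 (perfect squares: 3², 4², 5², …).
Putting it together: -74  Z  100.

-74  Z  100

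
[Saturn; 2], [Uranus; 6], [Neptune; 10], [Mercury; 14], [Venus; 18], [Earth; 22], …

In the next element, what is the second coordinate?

26

Planet: Saturn, Uranus, Neptune, Mercury, Venus, Earth → Mars (runs through the planets Mercury→Neptune).
Second coordinate goes 2, 6, 10, 14, 18, 22 → 26 (+4 each step).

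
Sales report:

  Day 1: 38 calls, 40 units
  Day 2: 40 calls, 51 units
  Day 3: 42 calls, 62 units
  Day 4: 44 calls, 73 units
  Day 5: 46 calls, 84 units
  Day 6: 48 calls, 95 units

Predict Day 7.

Calls — +2 each step: 38, 40, 42, 44, 46, 48 → 50.
Units — +11 each step: 40, 51, 62, 73, 84, 95 → 106.
So the next row is 50 calls, 106 units.

50 calls, 106 units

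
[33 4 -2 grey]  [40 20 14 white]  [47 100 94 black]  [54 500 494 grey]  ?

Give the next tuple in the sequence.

First value: +7 each step; 33, 40, 47, 54 → 61.
Second value: ×5 each step, so 4, 20, 100, 500 → 2500.
Third value: -2, 14, 94, 494 → 2494 (always 6 less than the second value).
Shade: grey, white, black, grey → white (repeats grey → white → black).
So the next tuple is [61 2500 2494 white].

[61 2500 2494 white]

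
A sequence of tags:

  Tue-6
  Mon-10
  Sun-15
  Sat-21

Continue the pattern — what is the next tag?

Fri-28

Day — runs backward through the weekdays Mon→Sun: Tue, Mon, Sun, Sat → Fri.
Second component — differences are 4, 5, 6, … (increasing by 1 each time): 6, 10, 15, 21 → 28.
Combining the parts gives Fri-28.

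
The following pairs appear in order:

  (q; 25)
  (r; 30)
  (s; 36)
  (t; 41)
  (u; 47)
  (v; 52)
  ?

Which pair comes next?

(w; 58)

Letter: letters move forward 1 place in the alphabet, so q, r, s, t, u, v → w.
Second component: alternating steps +5, +6, +5, +6, …, so 25, 30, 36, 41, 47, 52 → 58.
Combining the parts gives (w; 58).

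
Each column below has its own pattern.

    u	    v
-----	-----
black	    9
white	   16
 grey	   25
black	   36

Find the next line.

white  49

Column u — repeats black → white → grey: black, white, grey, black → white.
Column v — perfect squares: 3², 4², 5², …: 9, 16, 25, 36 → 49.
So the next line is white  49.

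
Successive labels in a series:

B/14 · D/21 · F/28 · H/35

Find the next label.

Letter goes B, D, F, H → J (letters move forward 2 places in the alphabet).
For the second component, +7 each step: 14, 21, 28, 35 → 42.
So the next label is J/42.

J/42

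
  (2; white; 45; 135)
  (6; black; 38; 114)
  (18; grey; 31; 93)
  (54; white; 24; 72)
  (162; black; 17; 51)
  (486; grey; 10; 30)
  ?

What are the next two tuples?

(1458; white; 3; 9), (4374; black; -4; -12)

First component — ×3 each step: 2, 6, 18, 54, 162, 486 → 1458 → 4374.
Shade: white, black, grey, white, black, grey → white → black (repeats white → black → grey).
Third component: −7 each step; 45, 38, 31, 24, 17, 10 → 3 → -4.
Fourth component: always 3 × the third component; 135, 114, 93, 72, 51, 30 → 9 → -12.
Putting the parts together: (1458; white; 3; 9) and then (4374; black; -4; -12).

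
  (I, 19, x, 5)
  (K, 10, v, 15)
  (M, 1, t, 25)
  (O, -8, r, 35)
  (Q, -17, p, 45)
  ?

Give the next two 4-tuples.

(S, -26, n, 55), (U, -35, l, 65)

First letter goes I, K, M, O, Q → S → U (letters move forward 2 places in the alphabet).
Second slot goes 19, 10, 1, -8, -17 → -26 → -35 (−9 each step).
For the second letter, letters move back 2 places in the alphabet: x, v, t, r, p → n → l.
Fourth slot: 5, 15, 25, 35, 45 → 55 → 65 (+10 each step).
Putting the parts together: (S, -26, n, 55) and then (U, -35, l, 65).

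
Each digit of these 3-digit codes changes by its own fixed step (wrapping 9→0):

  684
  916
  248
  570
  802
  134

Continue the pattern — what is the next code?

466

First digit: +3 each step, mod 10; 6, 9, 2, 5, 8, 1 → 4.
Second digit: +3 each step, mod 10; 8, 1, 4, 7, 0, 3 → 6.
Third digit: +2 each step, mod 10, so 4, 6, 8, 0, 2, 4 → 6.
So the next code is 466.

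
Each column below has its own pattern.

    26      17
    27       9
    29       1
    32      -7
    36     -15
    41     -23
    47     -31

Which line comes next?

54  -39

First component: 26, 27, 29, 32, 36, 41, 47 → 54 (differences are 1, 2, 3, … (increasing by 1 each time)).
Second component — −8 each step: 17, 9, 1, -7, -15, -23, -31 → -39.
Putting it together: 54  -39.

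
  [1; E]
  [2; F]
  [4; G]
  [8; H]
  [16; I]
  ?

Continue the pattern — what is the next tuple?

[32; J]

First slot — ×2 each step: 1, 2, 4, 8, 16 → 32.
Letter: letters move forward 1 place in the alphabet; E, F, G, H, I → J.
Combining the parts gives [32; J].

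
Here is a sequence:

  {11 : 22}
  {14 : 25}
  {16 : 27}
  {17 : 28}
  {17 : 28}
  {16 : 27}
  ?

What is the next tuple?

{14 : 25}

First coordinate — differences are 3, 2, 1, … (decreasing by 1 each time): 11, 14, 16, 17, 17, 16 → 14.
Second coordinate — always 11 more than the first coordinate: 22, 25, 27, 28, 28, 27 → 25.
So the next tuple is {14 : 25}.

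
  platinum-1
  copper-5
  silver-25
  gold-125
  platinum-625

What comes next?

copper-3125

Metal goes platinum, copper, silver, gold, platinum → copper (repeats platinum → copper → silver → gold).
Second component: 1, 5, 25, 125, 625 → 3125 (×5 each step).
So the next tag is copper-3125.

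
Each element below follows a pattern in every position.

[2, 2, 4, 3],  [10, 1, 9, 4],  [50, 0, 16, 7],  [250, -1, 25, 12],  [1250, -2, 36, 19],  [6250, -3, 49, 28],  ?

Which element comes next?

First part: 2, 10, 50, 250, 1250, 6250 → 31250 (×5 each step).
Second part goes 2, 1, 0, -1, -2, -3 → -4 (−1 each step).
Third part: 4, 9, 16, 25, 36, 49 → 64 (perfect squares: 2², 3², 4², …).
Fourth part: differences are 1, 3, 5, … (increasing by 2 each time), so 3, 4, 7, 12, 19, 28 → 39.
Combining the parts gives [31250, -4, 64, 39].

[31250, -4, 64, 39]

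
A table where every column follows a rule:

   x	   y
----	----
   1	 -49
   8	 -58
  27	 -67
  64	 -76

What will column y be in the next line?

-85

Column y — −9 each step: -49, -58, -67, -76 → -85.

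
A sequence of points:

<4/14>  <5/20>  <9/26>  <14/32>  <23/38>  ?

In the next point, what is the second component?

Second component: +6 each step, so 14, 20, 26, 32, 38 → 44.

44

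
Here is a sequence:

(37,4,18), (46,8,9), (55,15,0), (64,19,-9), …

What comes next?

First part goes 37, 46, 55, 64 → 73 (+9 each step).
Second part: alternating steps +4, +7, +4, +7, …; 4, 8, 15, 19 → 26.
For the third part, together with the first part always sums to 55: 18, 9, 0, -9 → -18.
So the next triple is (73,26,-18).

(73,26,-18)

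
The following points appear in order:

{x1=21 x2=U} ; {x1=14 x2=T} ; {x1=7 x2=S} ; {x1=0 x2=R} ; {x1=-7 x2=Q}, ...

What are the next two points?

{x1=-14 x2=P}, {x1=-21 x2=O}

X1 — −7 each step: 21, 14, 7, 0, -7 → -14 → -21.
X2 — letters move back 1 place in the alphabet: U, T, S, R, Q → P → O.
Putting the parts together: {x1=-14 x2=P} and then {x1=-21 x2=O}.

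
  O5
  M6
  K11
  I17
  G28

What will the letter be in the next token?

E

Letter: letters move back 2 places in the alphabet, so O, M, K, I, G → E.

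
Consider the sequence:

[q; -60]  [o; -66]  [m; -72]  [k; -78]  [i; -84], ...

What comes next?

For the letter, letters move back 2 places in the alphabet: q, o, m, k, i → g.
Second value: -60, -66, -72, -78, -84 → -90 (−6 each step).
Putting it together: [g; -90].

[g; -90]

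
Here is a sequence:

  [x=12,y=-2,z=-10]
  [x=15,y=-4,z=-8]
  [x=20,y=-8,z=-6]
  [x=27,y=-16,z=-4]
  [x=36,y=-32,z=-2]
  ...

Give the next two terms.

[x=47,y=-64,z=0], [x=60,y=-128,z=2]

X: 12, 15, 20, 27, 36 → 47 → 60 (differences are 3, 5, 7, … (increasing by 2 each time)).
For the y, ×2 each step: -2, -4, -8, -16, -32 → -64 → -128.
Z: -10, -8, -6, -4, -2 → 0 → 2 (+2 each step).
Putting the parts together: [x=47,y=-64,z=0] and then [x=60,y=-128,z=2].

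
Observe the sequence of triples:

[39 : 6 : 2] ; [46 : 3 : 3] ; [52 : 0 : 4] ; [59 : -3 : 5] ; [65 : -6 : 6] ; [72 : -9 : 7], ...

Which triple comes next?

For the first part, alternating steps +7, +6, +7, +6, …: 39, 46, 52, 59, 65, 72 → 78.
For the second part, −3 each step: 6, 3, 0, -3, -6, -9 → -12.
Third part — +1 each step: 2, 3, 4, 5, 6, 7 → 8.
Combining the parts gives [78 : -12 : 8].

[78 : -12 : 8]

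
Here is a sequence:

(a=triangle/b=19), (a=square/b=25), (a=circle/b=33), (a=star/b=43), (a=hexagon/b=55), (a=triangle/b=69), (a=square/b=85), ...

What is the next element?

(a=circle/b=103)

A goes triangle, square, circle, star, hexagon, triangle, square → circle (repeats triangle → square → circle → star → hexagon).
B: differences are 6, 8, 10, … (increasing by 2 each time), so 19, 25, 33, 43, 55, 69, 85 → 103.
Combining the parts gives (a=circle/b=103).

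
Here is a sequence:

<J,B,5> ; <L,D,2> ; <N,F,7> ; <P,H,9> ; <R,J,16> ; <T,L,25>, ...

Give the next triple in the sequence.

First letter: J, L, N, P, R, T → V (letters move forward 2 places in the alphabet).
Second letter: B, D, F, H, J, L → N (letters move forward 2 places in the alphabet).
Third slot goes 5, 2, 7, 9, 16, 25 → 41 (each term is the sum of the two before it).
So the next triple is <V,N,41>.

<V,N,41>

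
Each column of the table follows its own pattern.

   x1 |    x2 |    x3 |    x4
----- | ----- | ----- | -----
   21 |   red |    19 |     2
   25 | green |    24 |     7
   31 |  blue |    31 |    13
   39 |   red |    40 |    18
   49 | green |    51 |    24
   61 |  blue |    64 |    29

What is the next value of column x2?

red

Column x1: 21, 25, 31, 39, 49, 61 → 75 (differences are 4, 6, 8, … (increasing by 2 each time)).
For the column x2, repeats red → green → blue: red, green, blue, red, green, blue → red.
Column x3: 19, 24, 31, 40, 51, 64 → 79 (differences are 5, 7, 9, … (increasing by 2 each time)).
Column x4 goes 2, 7, 13, 18, 24, 29 → 35 (alternating steps +5, +6, +5, +6, …).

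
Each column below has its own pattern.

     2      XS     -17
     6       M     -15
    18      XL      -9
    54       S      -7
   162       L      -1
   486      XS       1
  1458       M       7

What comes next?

For the first component, ×3 each step: 2, 6, 18, 54, 162, 486, 1458 → 4374.
Size: XS, M, XL, S, L, XS, M → XL (repeats XS → M → XL → S → L).
Third component — alternating steps +2, +6, +2, +6, …: -17, -15, -9, -7, -1, 1, 7 → 9.
Putting it together: 4374  XL  9.

4374  XL  9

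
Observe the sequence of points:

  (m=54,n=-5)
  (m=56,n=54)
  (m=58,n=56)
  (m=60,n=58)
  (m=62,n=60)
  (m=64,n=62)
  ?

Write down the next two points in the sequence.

M: +2 each step; 54, 56, 58, 60, 62, 64 → 66 → 68.
N goes -5, 54, 56, 58, 60, 62 → 64 → 66 (always the previous value of the m).
So the next two points are (m=66,n=64) and (m=68,n=66).

(m=66,n=64), (m=68,n=66)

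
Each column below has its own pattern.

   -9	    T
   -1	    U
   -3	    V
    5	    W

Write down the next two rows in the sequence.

First component: alternating steps +8, −2, +8, −2, …, so -9, -1, -3, 5 → 3 → 11.
Letter — letters move forward 1 place in the alphabet: T, U, V, W → X → Y.
Putting the parts together: 3  X and then 11  Y.

3  X; 11  Y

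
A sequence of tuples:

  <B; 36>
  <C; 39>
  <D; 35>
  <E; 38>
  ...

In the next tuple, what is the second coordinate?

34

For the second coordinate, alternating steps +3, −4, +3, −4, …: 36, 39, 35, 38 → 34.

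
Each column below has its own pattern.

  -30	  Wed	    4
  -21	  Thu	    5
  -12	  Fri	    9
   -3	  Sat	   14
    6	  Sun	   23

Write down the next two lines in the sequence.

First component: -30, -21, -12, -3, 6 → 15 → 24 (+9 each step).
For the day, runs through the weekdays Mon→Sun: Wed, Thu, Fri, Sat, Sun → Mon → Tue.
Third component: each term is the sum of the two before it; 4, 5, 9, 14, 23 → 37 → 60.
Putting the parts together: 15  Mon  37 and then 24  Tue  60.

15  Mon  37; 24  Tue  60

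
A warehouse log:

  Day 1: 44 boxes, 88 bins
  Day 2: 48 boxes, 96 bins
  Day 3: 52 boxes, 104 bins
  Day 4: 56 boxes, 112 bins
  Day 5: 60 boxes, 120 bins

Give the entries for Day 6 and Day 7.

64 boxes, 128 bins; 68 boxes, 136 bins

Boxes: +4 each step; 44, 48, 52, 56, 60 → 64 → 68.
Bins: always 2 × the boxes; 88, 96, 104, 112, 120 → 128 → 136.
So the next two lines are 64 boxes, 128 bins and 68 boxes, 136 bins.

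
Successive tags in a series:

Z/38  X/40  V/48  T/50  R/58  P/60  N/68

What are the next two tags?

L/70, J/78

Letter: letters move back 2 places in the alphabet; Z, X, V, T, R, P, N → L → J.
Second component: 38, 40, 48, 50, 58, 60, 68 → 70 → 78 (alternating steps +2, +8, +2, +8, …).
So the next two tags are L/70 and J/78.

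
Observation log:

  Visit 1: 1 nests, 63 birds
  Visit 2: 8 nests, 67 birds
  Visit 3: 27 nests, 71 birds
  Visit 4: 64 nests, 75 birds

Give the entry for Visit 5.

125 nests, 79 birds

Nests — perfect cubes: 1³, 2³, 3³, …: 1, 8, 27, 64 → 125.
Birds: 63, 67, 71, 75 → 79 (+4 each step).
Putting it together: 125 nests, 79 birds.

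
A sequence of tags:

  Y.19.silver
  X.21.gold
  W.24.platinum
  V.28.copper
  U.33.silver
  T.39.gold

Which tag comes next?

S.46.platinum

Letter: Y, X, W, V, U, T → S (letters move back 1 place in the alphabet).
Second component goes 19, 21, 24, 28, 33, 39 → 46 (differences are 2, 3, 4, … (increasing by 1 each time)).
Metal: repeats silver → gold → platinum → copper; silver, gold, platinum, copper, silver, gold → platinum.
Combining the parts gives S.46.platinum.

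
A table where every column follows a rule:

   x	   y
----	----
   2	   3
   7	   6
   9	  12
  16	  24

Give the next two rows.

Column x: each term is the sum of the two before it, so 2, 7, 9, 16 → 25 → 41.
Column y — ×2 each step: 3, 6, 12, 24 → 48 → 96.
Putting the parts together: 25  48 and then 41  96.

25  48; 41  96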